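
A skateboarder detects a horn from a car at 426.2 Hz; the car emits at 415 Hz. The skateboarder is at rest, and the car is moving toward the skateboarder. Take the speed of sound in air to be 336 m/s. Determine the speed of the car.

8.8 m/s

f' = f · v/(v − v_s) ⇒ v_s = v · |1 − f/f'|.
v_s = 336 × |1 − 415/426.2| = 336 × 0.02628 ≈ 8.8 m/s.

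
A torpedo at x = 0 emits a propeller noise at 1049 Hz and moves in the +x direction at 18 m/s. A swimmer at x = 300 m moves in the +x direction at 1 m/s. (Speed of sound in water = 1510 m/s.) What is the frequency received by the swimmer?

The observer lies on the +x side, so the source is heading toward the observer and the observer is heading away from the source.
General Doppler shift: f' = f · (v − v_o)/(v − v_s).
f' = 1049 × (1510 − 1)/(1510 − 18) = 1049 × 1509/1492 ≈ 1061 Hz.

1061 Hz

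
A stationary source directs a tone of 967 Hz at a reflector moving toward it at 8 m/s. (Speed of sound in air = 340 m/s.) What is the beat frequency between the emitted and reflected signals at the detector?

The reflector first receives the wave as a moving observer: f₁ = f₀ · (v + u)/v = 967 × (340 + 8)/340 ≈ 989.8 Hz.
The reflection then acts as a moving source: f₂ = f₁ · v/(v − u) ≈ 1013.6 Hz.
Beat frequency: |f₂ − f₀| = 2u·f₀/(v − u) = 2 × 8 × 967/332 ≈ 46.6 Hz.

46.6 Hz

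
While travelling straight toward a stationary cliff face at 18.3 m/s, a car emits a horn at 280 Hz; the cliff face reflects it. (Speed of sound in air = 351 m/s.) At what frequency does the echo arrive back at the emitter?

311 Hz

The cliff face receives the sound from a moving source: f₁ = f₀ · v/(v − v_e) = 280 × 351/332.7 ≈ 295 Hz.
On the return leg the car is a moving observer: f₂ = f₁ · (v + v_e)/v = 295 × 369.3/351 ≈ 311 Hz.
Equivalently f₂ = f₀ · (v + v_e)/(v − v_e).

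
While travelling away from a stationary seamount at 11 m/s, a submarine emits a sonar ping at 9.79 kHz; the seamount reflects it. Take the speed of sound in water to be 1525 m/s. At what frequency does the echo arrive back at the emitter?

The seamount receives the sound from a moving source: f₁ = f₀ · v/(v + v_e) = 9.79 × 1525/1536 ≈ 9.72 kHz.
On the return leg the submarine is a moving observer: f₂ = f₁ · (v − v_e)/v = 9.72 × 1514/1525 ≈ 9.65 kHz.

9.65 kHz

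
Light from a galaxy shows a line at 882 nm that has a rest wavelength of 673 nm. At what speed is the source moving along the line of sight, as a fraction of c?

λ'/λ₀ = 1.3105 > 1 (redshift), so the source is receding.
λ'/λ₀ = √((1 + β)/(1 − β)) for a receding source ⇒ β = (r² − 1)/(r² + 1) with r = λ'/λ₀.
β = (1.7175 − 1)/(1.7175 + 1) ≈ 0.264.

0.264c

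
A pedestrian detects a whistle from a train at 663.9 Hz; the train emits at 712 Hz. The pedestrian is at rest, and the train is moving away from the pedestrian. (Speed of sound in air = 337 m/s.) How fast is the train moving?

f' = f · v/(v + v_s) ⇒ v_s = v · |1 − f/f'|.
v_s = 337 × |1 − 712/663.9| = 337 × 0.07245 ≈ 24.4 m/s.

24.4 m/s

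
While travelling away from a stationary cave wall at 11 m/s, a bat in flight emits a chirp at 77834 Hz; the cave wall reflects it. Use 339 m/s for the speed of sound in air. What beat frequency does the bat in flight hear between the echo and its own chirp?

The cave wall receives the sound from a moving source: f₁ = f₀ · v/(v + v_e) = 77834 × 339/350 ≈ 75388 Hz.
On the return leg the bat in flight is a moving observer: f₂ = f₁ · (v − v_e)/v = 75388 × 328/339 ≈ 72942 Hz.
Beat against the emitted tone: |f₂ − f₀| = 2v_e·f₀/(v + v_e) = 2 × 11 × 77834/350 ≈ 4892 Hz.

4892 Hz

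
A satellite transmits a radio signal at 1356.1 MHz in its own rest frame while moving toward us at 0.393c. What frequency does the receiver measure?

2054.3 MHz

Relativistic Doppler for frequency: f' = f₀ · √((1 + β)/(1 − β)).
f' = 1356.1 × √(1.3930/0.6070) = 1356.1 × 1.51489 ≈ 2054.3 MHz.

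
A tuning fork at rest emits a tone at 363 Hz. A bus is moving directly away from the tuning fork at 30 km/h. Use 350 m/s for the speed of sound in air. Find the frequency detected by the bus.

354 Hz

30 km/h = 8.333 m/s.
Moving observer, stationary source: f' = f · (v − v_o)/v.
f' = 363 × (350 − 8.333)/350 = 363 × 341.67/350 ≈ 354 Hz.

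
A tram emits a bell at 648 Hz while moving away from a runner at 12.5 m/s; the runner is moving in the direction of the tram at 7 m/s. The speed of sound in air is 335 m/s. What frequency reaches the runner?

638 Hz

With source receding and observer approaching, f' = f · (v + v_o)/(v + v_s).
f' = 648 × (335 + 7)/(335 + 12.5) = 648 × 342/347.5 ≈ 638 Hz.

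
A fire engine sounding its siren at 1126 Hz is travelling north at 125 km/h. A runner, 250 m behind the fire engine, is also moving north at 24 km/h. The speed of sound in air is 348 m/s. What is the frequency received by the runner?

1043 Hz

125 km/h = 34.72 m/s; 24 km/h = 6.667 m/s.
The runner is behind, so the fire engine is moving away from it while the runner is moving toward the fire engine.
Both move, so f' = f · (v + v_o)/(v + v_s).
f' = 1126 × (348 + 6.667)/(348 + 34.72) = 1126 × 354.67/382.72 ≈ 1043 Hz.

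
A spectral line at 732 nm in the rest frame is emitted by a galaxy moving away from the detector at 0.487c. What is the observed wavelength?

1246.3 nm

Relativistic Doppler for wavelength: λ' = λ₀ · √((1 + β)/(1 − β)).
λ' = 732 × √(1.4870/0.5130) = 732 × 1.70254 ≈ 1246.3 nm.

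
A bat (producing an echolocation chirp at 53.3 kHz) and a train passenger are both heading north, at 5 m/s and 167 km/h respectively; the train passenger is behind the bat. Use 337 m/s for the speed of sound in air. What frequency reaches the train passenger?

59.8 kHz

167 km/h = 46.39 m/s.
The train passenger is behind, so the bat is moving away from it while the train passenger is moving toward the bat.
With source receding and observer approaching, f' = f · (v + v_o)/(v + v_s).
f' = 53.3 × (337 + 46.39)/(337 + 5) = 53.3 × 383.39/342 ≈ 59.8 kHz.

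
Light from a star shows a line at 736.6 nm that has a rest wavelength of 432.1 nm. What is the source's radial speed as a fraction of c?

λ'/λ₀ = 1.7047 > 1 (redshift), so the source is receding.
λ'/λ₀ = √((1 + β)/(1 − β)) for a receding source ⇒ β = (r² − 1)/(r² + 1) with r = λ'/λ₀.
β = (2.9060 − 1)/(2.9060 + 1) ≈ 0.488.

0.488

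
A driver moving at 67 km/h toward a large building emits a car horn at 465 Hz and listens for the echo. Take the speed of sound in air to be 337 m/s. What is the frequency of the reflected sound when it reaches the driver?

519 Hz

67 km/h = 18.61 m/s.
The large building receives the sound from a moving source: f₁ = f₀ · v/(v − v_e) = 465 × 337/318.39 ≈ 492 Hz.
On the return leg the driver is a moving observer: f₂ = f₁ · (v + v_e)/v = 492 × 355.61/337 ≈ 519 Hz.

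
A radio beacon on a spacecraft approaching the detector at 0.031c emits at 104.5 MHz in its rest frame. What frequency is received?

107.8 MHz

Relativistic Doppler for frequency: f' = f₀ · √((1 + β)/(1 − β)).
f' = 104.5 × √(1.0310/0.9690) = 104.5 × 1.03150 ≈ 107.8 MHz.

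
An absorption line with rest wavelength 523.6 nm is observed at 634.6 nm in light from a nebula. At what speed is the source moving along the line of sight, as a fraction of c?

0.190c

λ'/λ₀ = 1.2120 > 1 (redshift), so the source is receding.
λ'/λ₀ = √((1 + β)/(1 − β)) for a receding source ⇒ β = (r² − 1)/(r² + 1) with r = λ'/λ₀.
β = (1.4689 − 1)/(1.4689 + 1) ≈ 0.190.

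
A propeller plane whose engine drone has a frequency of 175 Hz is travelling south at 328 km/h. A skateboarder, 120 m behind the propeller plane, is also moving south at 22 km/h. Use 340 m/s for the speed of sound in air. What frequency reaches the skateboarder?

140 Hz

328 km/h = 91.11 m/s; 22 km/h = 6.111 m/s.
The skateboarder is behind, so the propeller plane is moving away from it while the skateboarder is moving toward the propeller plane.
General Doppler shift: f' = f · (v + v_o)/(v + v_s).
f' = 175 × (340 + 6.111)/(340 + 91.11) = 175 × 346.11/431.11 ≈ 140 Hz.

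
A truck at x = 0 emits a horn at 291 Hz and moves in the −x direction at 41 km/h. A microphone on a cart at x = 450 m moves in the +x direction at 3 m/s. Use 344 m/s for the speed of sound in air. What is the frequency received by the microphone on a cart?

279 Hz

41 km/h = 11.39 m/s.
The observer lies on the +x side, so the source is heading away from the observer and the observer is heading away from the source.
Both move, so f' = f · (v − v_o)/(v + v_s).
f' = 291 × (344 − 3)/(344 + 11.39) = 291 × 341/355.39 ≈ 279 Hz.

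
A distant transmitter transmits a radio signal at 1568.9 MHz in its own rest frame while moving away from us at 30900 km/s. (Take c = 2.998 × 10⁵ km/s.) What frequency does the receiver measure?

1414.7 MHz

β = v/c = 30900/299800 = 0.1031.
Relativistic Doppler for frequency: f' = f₀ · √((1 − β)/(1 + β)).
f' = 1568.9 × √(0.8969/1.1031) = 1568.9 × 0.90173 ≈ 1414.7 MHz.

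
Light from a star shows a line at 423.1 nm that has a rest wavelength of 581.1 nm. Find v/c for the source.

0.307

λ'/λ₀ = 0.7281 < 1 (blueshift), so the source is approaching.
λ'/λ₀ = √((1 − β)/(1 + β)) for an approaching source ⇒ β = (1 − r²)/(1 + r²) with r = λ'/λ₀.
β = (1 − 0.5301)/(1 + 0.5301) ≈ 0.307.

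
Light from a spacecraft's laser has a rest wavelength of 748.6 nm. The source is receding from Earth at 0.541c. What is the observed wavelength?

Relativistic Doppler for wavelength: λ' = λ₀ · √((1 + β)/(1 − β)).
λ' = 748.6 × √(1.5410/0.4590) = 748.6 × 1.83229 ≈ 1371.7 nm.

1371.7 nm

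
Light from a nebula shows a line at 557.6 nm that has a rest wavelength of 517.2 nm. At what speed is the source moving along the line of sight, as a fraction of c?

λ'/λ₀ = 1.0781 > 1 (redshift), so the source is receding.
λ'/λ₀ = √((1 + β)/(1 − β)) for a receding source ⇒ β = (r² − 1)/(r² + 1) with r = λ'/λ₀.
β = (1.1623 − 1)/(1.1623 + 1) ≈ 0.075.

0.075c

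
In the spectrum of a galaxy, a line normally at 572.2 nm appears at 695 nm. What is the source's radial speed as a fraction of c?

λ'/λ₀ = 1.2146 > 1 (redshift), so the source is receding.
λ'/λ₀ = √((1 + β)/(1 − β)) for a receding source ⇒ β = (r² − 1)/(r² + 1) with r = λ'/λ₀.
β = (1.4753 − 1)/(1.4753 + 1) ≈ 0.192.

0.192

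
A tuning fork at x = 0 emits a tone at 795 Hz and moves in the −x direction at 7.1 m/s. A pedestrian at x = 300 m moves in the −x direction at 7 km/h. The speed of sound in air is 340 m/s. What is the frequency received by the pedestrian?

783 Hz

7 km/h = 1.944 m/s.
The observer lies on the +x side, so the source is heading away from the observer and the observer is heading toward the source.
Both move, so f' = f · (v + v_o)/(v + v_s).
f' = 795 × (340 + 1.944)/(340 + 7.1) = 795 × 341.94/347.1 ≈ 783 Hz.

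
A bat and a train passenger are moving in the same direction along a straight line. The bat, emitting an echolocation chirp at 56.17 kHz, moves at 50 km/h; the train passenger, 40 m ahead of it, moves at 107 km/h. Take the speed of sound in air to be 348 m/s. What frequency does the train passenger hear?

50 km/h = 13.89 m/s; 107 km/h = 29.72 m/s.
The train passenger is ahead, so the bat is moving toward it while the train passenger is moving away from the bat.
General Doppler shift: f' = f · (v − v_o)/(v − v_s).
f' = 56.17 × (348 − 29.72)/(348 − 13.89) = 56.17 × 318.28/334.11 ≈ 53.5 kHz.

53.5 kHz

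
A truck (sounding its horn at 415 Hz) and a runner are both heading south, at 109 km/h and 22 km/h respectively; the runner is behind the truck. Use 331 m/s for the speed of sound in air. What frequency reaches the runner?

387 Hz

109 km/h = 30.28 m/s; 22 km/h = 6.111 m/s.
The runner is behind, so the truck is moving away from it while the runner is moving toward the truck.
With source receding and observer approaching, f' = f · (v + v_o)/(v + v_s).
f' = 415 × (331 + 6.111)/(331 + 30.28) = 415 × 337.11/361.28 ≈ 387 Hz.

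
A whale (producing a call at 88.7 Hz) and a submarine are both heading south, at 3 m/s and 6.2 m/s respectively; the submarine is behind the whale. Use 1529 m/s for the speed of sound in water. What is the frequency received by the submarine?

89 Hz

The submarine is behind, so the whale is moving away from it while the submarine is moving toward the whale.
With source receding and observer approaching, f' = f · (v + v_o)/(v + v_s).
f' = 88.7 × (1529 + 6.2)/(1529 + 3) = 88.7 × 1535.2/1532 ≈ 89 Hz.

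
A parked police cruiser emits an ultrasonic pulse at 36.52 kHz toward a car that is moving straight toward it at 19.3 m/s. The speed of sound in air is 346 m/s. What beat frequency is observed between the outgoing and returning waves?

4315 Hz

At the car (a moving observer), f₁ = f₀ · (v + u)/v = 36.52 × 365.3/346 ≈ 38.56 kHz.
On reflection it acts as a source moving toward the stationary detector: f₂ = f₁ · v/(v − u) = 38.56 × 346/326.7 ≈ 40.83 kHz.
Equivalently f₂ = f₀ · (v + u)/(v − u).
Beat frequency (with f₀ = 36520 Hz): |f₂ − f₀| = 2u·f₀/(v − u) = 2 × 19.3 × 36520/326.7 ≈ 4315 Hz.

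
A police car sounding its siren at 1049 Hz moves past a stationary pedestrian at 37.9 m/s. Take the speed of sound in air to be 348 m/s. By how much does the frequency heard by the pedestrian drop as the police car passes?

231 Hz

Approaching: f₁ = f · v/(v − v_s) = 1049 × 348/310.1 ≈ 1177 Hz.
Receding: f₂ = f · v/(v + v_s) = 1049 × 348/385.9 ≈ 946 Hz.
Drop: f₁ − f₂ = 2f·v·v_s/(v² − v_s²) = 2 × 1049 × 348 × 37.9/(348² − 37.9²) ≈ 231 Hz.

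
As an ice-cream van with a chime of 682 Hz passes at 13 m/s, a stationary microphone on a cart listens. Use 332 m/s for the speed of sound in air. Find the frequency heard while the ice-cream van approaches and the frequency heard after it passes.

Approaching: f₁ = f · v/(v − v_s) = 682 × 332/319 ≈ 710 Hz.
Receding: f₂ = f · v/(v + v_s) = 682 × 332/345 ≈ 656 Hz.

710 Hz approaching; 656 Hz receding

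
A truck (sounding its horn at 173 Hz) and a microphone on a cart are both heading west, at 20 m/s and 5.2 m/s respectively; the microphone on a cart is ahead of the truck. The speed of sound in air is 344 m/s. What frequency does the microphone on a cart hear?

The microphone on a cart is ahead, so the truck is moving toward it while the microphone on a cart is moving away from the truck.
General Doppler shift: f' = f · (v − v_o)/(v − v_s).
f' = 173 × (344 − 5.2)/(344 − 20) = 173 × 338.8/324 ≈ 181 Hz.

181 Hz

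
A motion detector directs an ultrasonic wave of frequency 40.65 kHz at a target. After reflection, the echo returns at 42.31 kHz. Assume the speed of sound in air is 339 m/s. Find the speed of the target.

Double Doppler shift off a moving reflector: f₂ = f₀ · (v + u)/(v − u) (u > 0 toward emitter).
Rearranging, u = v · (f₂ − f₀)/(f₂ + f₀) = 339 × 1.66/82.96 ≈ 6.8 m/s.
So the target is moving at 6.8 m/s toward the emitter.

6.8 m/s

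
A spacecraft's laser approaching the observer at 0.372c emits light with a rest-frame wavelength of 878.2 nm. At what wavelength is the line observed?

594.2 nm

Relativistic Doppler for wavelength: λ' = λ₀ · √((1 − β)/(1 + β)).
λ' = 878.2 × √(0.6280/1.3720) = 878.2 × 0.67655 ≈ 594.2 nm.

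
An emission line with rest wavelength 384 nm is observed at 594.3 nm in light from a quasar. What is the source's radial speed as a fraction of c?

0.411c

λ'/λ₀ = 1.5477 > 1 (redshift), so the source is receding.
λ'/λ₀ = √((1 + β)/(1 − β)) for a receding source ⇒ β = (r² − 1)/(r² + 1) with r = λ'/λ₀.
β = (2.3952 − 1)/(2.3952 + 1) ≈ 0.411.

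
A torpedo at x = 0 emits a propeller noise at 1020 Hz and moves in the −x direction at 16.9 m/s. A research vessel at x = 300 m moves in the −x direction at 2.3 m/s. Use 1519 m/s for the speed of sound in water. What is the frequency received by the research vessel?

1010 Hz

The observer lies on the +x side, so the source is heading away from the observer and the observer is heading toward the source.
Both move, so f' = f · (v + v_o)/(v + v_s).
f' = 1020 × (1519 + 2.3)/(1519 + 16.9) = 1020 × 1521.3/1535.9 ≈ 1010 Hz.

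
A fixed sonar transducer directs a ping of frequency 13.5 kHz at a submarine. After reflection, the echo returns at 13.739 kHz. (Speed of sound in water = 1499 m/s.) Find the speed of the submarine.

Double Doppler shift off a moving reflector: f₂ = f₀ · (v + u)/(v − u) (u > 0 toward emitter).
Rearranging, u = v · (f₂ − f₀)/(f₂ + f₀) = 1499 × 0.239/27.239 ≈ 13.2 m/s.
So the submarine is moving at 13.2 m/s toward the emitter.

13.2 m/s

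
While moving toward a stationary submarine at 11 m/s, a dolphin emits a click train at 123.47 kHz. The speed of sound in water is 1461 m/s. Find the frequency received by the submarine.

With the source moving toward a stationary observer, f' = f · v/(v − v_s).
f' = 123.47 × 1461/(1461 − 11) = 123.47 × 1461/1450 ≈ 124.4 kHz.

124.4 kHz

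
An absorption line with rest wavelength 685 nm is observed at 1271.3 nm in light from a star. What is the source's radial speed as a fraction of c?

λ'/λ₀ = 1.8559 > 1 (redshift), so the source is receding.
λ'/λ₀ = √((1 + β)/(1 − β)) for a receding source ⇒ β = (r² − 1)/(r² + 1) with r = λ'/λ₀.
β = (3.4444 − 1)/(3.4444 + 1) ≈ 0.550.

0.550c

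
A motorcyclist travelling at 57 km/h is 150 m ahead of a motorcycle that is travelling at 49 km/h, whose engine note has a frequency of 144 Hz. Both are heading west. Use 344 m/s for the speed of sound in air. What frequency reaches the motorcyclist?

49 km/h = 13.61 m/s; 57 km/h = 15.83 m/s.
The motorcyclist is ahead, so the motorcycle is moving toward it while the motorcyclist is moving away from the motorcycle.
With source approaching and observer receding, f' = f · (v − v_o)/(v − v_s).
f' = 144 × (344 − 15.83)/(344 − 13.61) = 144 × 328.17/330.39 ≈ 143 Hz.

143 Hz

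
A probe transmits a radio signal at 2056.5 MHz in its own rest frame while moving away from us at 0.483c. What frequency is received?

Relativistic Doppler for frequency: f' = f₀ · √((1 − β)/(1 + β)).
f' = 2056.5 × √(0.5170/1.4830) = 2056.5 × 0.59044 ≈ 1214.2 MHz.

1214.2 MHz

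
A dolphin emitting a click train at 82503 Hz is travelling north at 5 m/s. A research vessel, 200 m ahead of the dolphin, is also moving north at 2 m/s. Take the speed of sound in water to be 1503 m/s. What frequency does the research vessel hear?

The research vessel is ahead, so the dolphin is moving toward it while the research vessel is moving away from the dolphin.
Both move, so f' = f · (v − v_o)/(v − v_s).
f' = 82503 × (1503 − 2)/(1503 − 5) = 82503 × 1501/1498 ≈ 82668 Hz.

82668 Hz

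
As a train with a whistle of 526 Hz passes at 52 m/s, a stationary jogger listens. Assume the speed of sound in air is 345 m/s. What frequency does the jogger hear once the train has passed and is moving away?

457 Hz

Receding: f₂ = f · v/(v + v_s) = 526 × 345/397 ≈ 457 Hz.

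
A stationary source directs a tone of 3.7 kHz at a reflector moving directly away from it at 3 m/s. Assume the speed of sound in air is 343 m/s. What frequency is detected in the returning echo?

3.64 kHz

The reflector first receives the wave as a moving observer: f₁ = f₀ · (v − u)/v = 3.7 × (343 − 3)/343 ≈ 3.67 kHz.
On reflection it acts as a source moving away from the stationary detector: f₂ = f₁ · v/(v + u) = 3.67 × 343/346 ≈ 3.64 kHz.
Equivalently f₂ = f₀ · (v − u)/(v + u).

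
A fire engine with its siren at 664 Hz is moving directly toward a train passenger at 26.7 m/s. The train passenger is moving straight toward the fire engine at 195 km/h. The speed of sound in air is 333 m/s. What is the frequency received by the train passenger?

839 Hz

195 km/h = 54.17 m/s.
With source approaching and observer approaching, f' = f · (v + v_o)/(v − v_s).
f' = 664 × (333 + 54.17)/(333 − 26.7) = 664 × 387.17/306.3 ≈ 839 Hz.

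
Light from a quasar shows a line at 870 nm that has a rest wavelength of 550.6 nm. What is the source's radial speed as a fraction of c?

0.428c

λ'/λ₀ = 1.5801 > 1 (redshift), so the source is receding.
λ'/λ₀ = √((1 + β)/(1 − β)) for a receding source ⇒ β = (r² − 1)/(r² + 1) with r = λ'/λ₀.
β = (2.4967 − 1)/(2.4967 + 1) ≈ 0.428.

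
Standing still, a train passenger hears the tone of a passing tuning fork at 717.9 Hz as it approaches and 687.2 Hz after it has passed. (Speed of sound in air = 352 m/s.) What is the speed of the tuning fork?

7.7 m/s

f₁/f₂ = (v + v_s)/(v − v_s), so v_s = v · (f₁ − f₂)/(f₁ + f₂).
v_s = 352 × (717.9 − 687.2)/(717.9 + 687.2) = 352 × 30.7/1405.1 ≈ 7.7 m/s.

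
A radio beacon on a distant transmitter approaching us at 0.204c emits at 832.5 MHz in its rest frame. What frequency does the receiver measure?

Relativistic Doppler for frequency: f' = f₀ · √((1 + β)/(1 − β)).
f' = 832.5 × √(1.2040/0.7960) = 832.5 × 1.22986 ≈ 1023.9 MHz.

1023.9 MHz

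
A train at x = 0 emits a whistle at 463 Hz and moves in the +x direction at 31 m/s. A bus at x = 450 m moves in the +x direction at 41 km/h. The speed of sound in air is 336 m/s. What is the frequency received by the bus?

41 km/h = 11.39 m/s.
The observer lies on the +x side, so the source is heading toward the observer and the observer is heading away from the source.
Both move, so f' = f · (v − v_o)/(v − v_s).
f' = 463 × (336 − 11.39)/(336 − 31) = 463 × 324.61/305 ≈ 493 Hz.

493 Hz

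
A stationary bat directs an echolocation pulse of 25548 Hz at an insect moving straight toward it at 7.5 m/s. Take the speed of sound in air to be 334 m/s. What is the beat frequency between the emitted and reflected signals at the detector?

1174 Hz

The insect first receives the wave as a moving observer: f₁ = f₀ · (v + u)/v = 25548 × (334 + 7.5)/334 ≈ 26122 Hz.
The reflection then acts as a moving source: f₂ = f₁ · v/(v − u) ≈ 26722 Hz.
Beat frequency: |f₂ − f₀| = 2u·f₀/(v − u) = 2 × 7.5 × 25548/326.5 ≈ 1174 Hz.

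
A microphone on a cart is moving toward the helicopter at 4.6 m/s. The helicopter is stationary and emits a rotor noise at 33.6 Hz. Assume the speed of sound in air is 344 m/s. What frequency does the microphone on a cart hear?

34.0 Hz

Moving observer, stationary source: f' = f · (v + v_o)/v.
f' = 33.6 × (344 + 4.6)/344 = 33.6 × 348.6/344 ≈ 34.0 Hz.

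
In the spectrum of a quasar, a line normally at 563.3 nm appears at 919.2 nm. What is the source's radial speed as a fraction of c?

0.454c

λ'/λ₀ = 1.6318 > 1 (redshift), so the source is receding.
λ'/λ₀ = √((1 + β)/(1 − β)) for a receding source ⇒ β = (r² − 1)/(r² + 1) with r = λ'/λ₀.
β = (2.6628 − 1)/(2.6628 + 1) ≈ 0.454.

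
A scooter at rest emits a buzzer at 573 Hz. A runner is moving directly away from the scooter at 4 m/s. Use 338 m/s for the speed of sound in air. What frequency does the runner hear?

Only the observer moves, away from the source, so f' = f · (v − v_o)/v.
f' = 573 × (338 − 4)/338 = 573 × 334/338 ≈ 566 Hz.

566 Hz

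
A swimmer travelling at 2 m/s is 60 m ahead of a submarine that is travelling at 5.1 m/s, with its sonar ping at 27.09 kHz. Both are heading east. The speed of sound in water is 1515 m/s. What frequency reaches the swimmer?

27.1 kHz

The swimmer is ahead, so the submarine is moving toward it while the swimmer is moving away from the submarine.
Both move, so f' = f · (v − v_o)/(v − v_s).
f' = 27.09 × (1515 − 2)/(1515 − 5.1) = 27.09 × 1513/1509.9 ≈ 27.1 kHz.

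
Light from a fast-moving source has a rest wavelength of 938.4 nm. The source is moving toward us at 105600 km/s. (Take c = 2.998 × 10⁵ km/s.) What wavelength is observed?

β = v/c = 105600/299800 = 0.3522.
Relativistic Doppler for wavelength: λ' = λ₀ · √((1 − β)/(1 + β)).
λ' = 938.4 × √(0.6478/1.3522) = 938.4 × 0.69212 ≈ 649.5 nm.

649.5 nm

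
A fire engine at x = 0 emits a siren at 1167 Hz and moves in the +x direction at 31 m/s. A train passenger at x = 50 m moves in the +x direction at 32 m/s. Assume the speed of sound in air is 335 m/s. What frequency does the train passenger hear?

1163 Hz

The observer lies on the +x side, so the source is heading toward the observer and the observer is heading away from the source.
General Doppler shift: f' = f · (v − v_o)/(v − v_s).
f' = 1167 × (335 − 32)/(335 − 31) = 1167 × 303/304 ≈ 1163 Hz.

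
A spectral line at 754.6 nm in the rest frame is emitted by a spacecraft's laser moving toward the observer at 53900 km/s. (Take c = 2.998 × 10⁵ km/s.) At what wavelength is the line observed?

β = v/c = 53900/299800 = 0.1798.
Relativistic Doppler for wavelength: λ' = λ₀ · √((1 − β)/(1 + β)).
λ' = 754.6 × √(0.8202/1.1798) = 754.6 × 0.83380 ≈ 629.2 nm.

629.2 nm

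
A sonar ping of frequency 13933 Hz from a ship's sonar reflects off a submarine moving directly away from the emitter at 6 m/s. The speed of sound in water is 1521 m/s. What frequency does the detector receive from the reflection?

13824 Hz

At the submarine (a moving observer), f₁ = f₀ · (v − u)/v = 13933 × 1515/1521 ≈ 13878 Hz.
The reflection then acts as a moving source: f₂ = f₁ · v/(v + u) ≈ 13824 Hz.
Equivalently f₂ = f₀ · (v − u)/(v + u).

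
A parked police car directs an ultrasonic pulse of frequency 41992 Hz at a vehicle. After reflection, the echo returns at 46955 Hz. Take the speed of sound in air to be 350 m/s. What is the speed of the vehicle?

Double Doppler shift off a moving reflector: f₂ = f₀ · (v + u)/(v − u) (u > 0 toward emitter).
Rearranging, u = v · (f₂ − f₀)/(f₂ + f₀) = 350 × 4963/88947 ≈ 19.5 m/s.
So the vehicle is moving at 19.5 m/s toward the emitter.

19.5 m/s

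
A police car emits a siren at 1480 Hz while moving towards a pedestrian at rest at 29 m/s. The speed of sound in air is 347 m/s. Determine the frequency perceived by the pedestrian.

1615 Hz

With the source moving toward a stationary observer, f' = f · v/(v − v_s).
f' = 1480 × 347/(347 − 29) = 1480 × 347/318 ≈ 1615 Hz.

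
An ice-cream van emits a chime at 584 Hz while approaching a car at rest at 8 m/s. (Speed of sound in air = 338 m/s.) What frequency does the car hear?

Only the source moves, toward the listener, so f' = f · v/(v − v_s).
f' = 584 × 338/(338 − 8) = 584 × 338/330 ≈ 598 Hz.

598 Hz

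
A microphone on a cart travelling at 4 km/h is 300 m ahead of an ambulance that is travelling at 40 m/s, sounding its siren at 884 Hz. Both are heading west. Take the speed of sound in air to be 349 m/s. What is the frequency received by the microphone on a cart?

995 Hz

4 km/h = 1.111 m/s.
The microphone on a cart is ahead, so the ambulance is moving toward it while the microphone on a cart is moving away from the ambulance.
With source approaching and observer receding, f' = f · (v − v_o)/(v − v_s).
f' = 884 × (349 − 1.111)/(349 − 40) = 884 × 347.89/309 ≈ 995 Hz.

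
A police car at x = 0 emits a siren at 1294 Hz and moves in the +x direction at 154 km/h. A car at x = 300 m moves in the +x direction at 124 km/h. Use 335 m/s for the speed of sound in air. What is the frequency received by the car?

1331 Hz

154 km/h = 42.78 m/s; 124 km/h = 34.44 m/s.
The observer lies on the +x side, so the source is heading toward the observer and the observer is heading away from the source.
With source approaching and observer receding, f' = f · (v − v_o)/(v − v_s).
f' = 1294 × (335 − 34.44)/(335 − 42.78) = 1294 × 300.56/292.22 ≈ 1331 Hz.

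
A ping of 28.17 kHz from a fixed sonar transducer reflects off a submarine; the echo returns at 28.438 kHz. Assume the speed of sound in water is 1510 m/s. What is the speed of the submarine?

7.1 m/s

Double Doppler shift off a moving reflector: f₂ = f₀ · (v + u)/(v − u) (u > 0 toward emitter).
Rearranging, u = v · (f₂ − f₀)/(f₂ + f₀) = 1510 × 0.268/56.608 ≈ 7.1 m/s.
So the submarine is moving at 7.1 m/s toward the emitter.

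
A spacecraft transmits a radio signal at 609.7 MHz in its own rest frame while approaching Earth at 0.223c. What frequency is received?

Relativistic Doppler for frequency: f' = f₀ · √((1 + β)/(1 − β)).
f' = 609.7 × √(1.2230/0.7770) = 609.7 × 1.25459 ≈ 764.9 MHz.

764.9 MHz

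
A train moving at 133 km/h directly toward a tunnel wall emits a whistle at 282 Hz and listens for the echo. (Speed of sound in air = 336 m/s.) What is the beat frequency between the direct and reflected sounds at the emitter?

70 Hz

133 km/h = 36.94 m/s.
The tunnel wall receives the sound from a moving source: f₁ = f₀ · v/(v − v_e) = 282 × 336/299.06 ≈ 316.8 Hz.
On the return leg the train is a moving observer: f₂ = f₁ · (v + v_e)/v = 316.8 × 372.94/336 ≈ 351.7 Hz.
Equivalently f₂ = f₀ · (v + v_e)/(v − v_e).
Beat against the emitted tone: |f₂ − f₀| = 2v_e·f₀/(v − v_e) = 2 × 36.94 × 282/299.06 ≈ 70 Hz.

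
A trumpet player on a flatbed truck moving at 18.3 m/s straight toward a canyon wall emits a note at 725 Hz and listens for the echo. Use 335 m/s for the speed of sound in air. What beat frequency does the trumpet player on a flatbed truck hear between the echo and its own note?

84 Hz

The canyon wall receives the sound from a moving source: f₁ = f₀ · v/(v − v_e) = 725 × 335/316.7 ≈ 766.9 Hz.
On the return leg the trumpet player on a flatbed truck is a moving observer: f₂ = f₁ · (v + v_e)/v = 766.9 × 353.3/335 ≈ 808.8 Hz.
Equivalently f₂ = f₀ · (v + v_e)/(v − v_e).
Beat against the emitted tone: |f₂ − f₀| = 2v_e·f₀/(v − v_e) = 2 × 18.3 × 725/316.7 ≈ 84 Hz.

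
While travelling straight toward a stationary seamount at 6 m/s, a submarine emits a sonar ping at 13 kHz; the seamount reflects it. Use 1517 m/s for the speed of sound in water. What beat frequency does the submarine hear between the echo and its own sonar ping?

103 Hz

The seamount receives the sound from a moving source: f₁ = f₀ · v/(v − v_e) = 13 × 1517/1511 ≈ 13.0516 kHz.
On the return leg the submarine is a moving observer: f₂ = f₁ · (v + v_e)/v = 13.0516 × 1523/1517 ≈ 13.1032 kHz.
Equivalently f₂ = f₀ · (v + v_e)/(v − v_e).
Beat against the emitted tone (with f₀ = 13000 Hz): |f₂ − f₀| = 2v_e·f₀/(v − v_e) = 2 × 6 × 13000/1511 ≈ 103 Hz.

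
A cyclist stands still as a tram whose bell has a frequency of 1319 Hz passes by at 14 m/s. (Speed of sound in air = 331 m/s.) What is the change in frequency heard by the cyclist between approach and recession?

112 Hz

Approaching: f₁ = f · v/(v − v_s) = 1319 × 331/317 ≈ 1377 Hz.
Receding: f₂ = f · v/(v + v_s) = 1319 × 331/345 ≈ 1265 Hz.
Drop: f₁ − f₂ = 2f·v·v_s/(v² − v_s²) = 2 × 1319 × 331 × 14/(331² − 14²) ≈ 112 Hz.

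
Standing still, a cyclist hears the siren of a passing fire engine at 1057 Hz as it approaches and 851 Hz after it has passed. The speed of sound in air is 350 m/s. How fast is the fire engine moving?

f₁/f₂ = (v + v_s)/(v − v_s), so v_s = v · (f₁ − f₂)/(f₁ + f₂).
v_s = 350 × (1057 − 851)/(1057 + 851) = 350 × 206/1908 ≈ 38 m/s.

38 m/s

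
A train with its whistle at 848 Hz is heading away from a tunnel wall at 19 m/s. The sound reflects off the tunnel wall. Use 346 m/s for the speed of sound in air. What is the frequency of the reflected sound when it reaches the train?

The tunnel wall receives the sound from a moving source: f₁ = f₀ · v/(v + v_e) = 848 × 346/365 ≈ 804 Hz.
On the return leg the train is a moving observer: f₂ = f₁ · (v − v_e)/v = 804 × 327/346 ≈ 760 Hz.
Equivalently f₂ = f₀ · (v − v_e)/(v + v_e).

760 Hz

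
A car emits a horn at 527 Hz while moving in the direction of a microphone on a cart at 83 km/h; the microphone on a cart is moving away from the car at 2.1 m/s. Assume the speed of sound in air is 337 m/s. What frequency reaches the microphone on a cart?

83 km/h = 23.06 m/s.
Both move, so f' = f · (v − v_o)/(v − v_s).
f' = 527 × (337 − 2.1)/(337 − 23.06) = 527 × 334.9/313.94 ≈ 562 Hz.

562 Hz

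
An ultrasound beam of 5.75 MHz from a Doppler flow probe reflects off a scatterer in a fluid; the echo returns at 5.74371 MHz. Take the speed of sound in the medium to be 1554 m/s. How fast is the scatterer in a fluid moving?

0.85 m/s

Double Doppler shift off a moving reflector: f₂ = f₀ · (v + u)/(v − u) (u > 0 toward emitter).
Rearranging, u = v · (f₂ − f₀)/(f₂ + f₀) = 1554 × -0.00629/11.49371 ≈ -0.85 m/s.
So the scatterer in a fluid is moving at 0.85 m/s away from the emitter.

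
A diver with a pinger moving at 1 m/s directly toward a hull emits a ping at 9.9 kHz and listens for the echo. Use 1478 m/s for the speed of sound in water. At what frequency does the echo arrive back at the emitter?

9.91 kHz

The hull receives the sound from a moving source: f₁ = f₀ · v/(v − v_e) = 9.9 × 1478/1477 ≈ 9.91 kHz.
On the return leg the diver with a pinger is a moving observer: f₂ = f₁ · (v + v_e)/v = 9.91 × 1479/1478 ≈ 9.91 kHz.
Equivalently f₂ = f₀ · (v + v_e)/(v − v_e).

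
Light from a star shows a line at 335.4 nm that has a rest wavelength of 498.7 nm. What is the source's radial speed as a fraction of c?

λ'/λ₀ = 0.6725 < 1 (blueshift), so the source is approaching.
λ'/λ₀ = √((1 − β)/(1 + β)) for an approaching source ⇒ β = (1 − r²)/(1 + r²) with r = λ'/λ₀.
β = (1 − 0.4523)/(1 + 0.4523) ≈ 0.377.

0.377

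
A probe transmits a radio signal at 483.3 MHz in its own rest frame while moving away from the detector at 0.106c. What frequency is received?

Relativistic Doppler for frequency: f' = f₀ · √((1 − β)/(1 + β)).
f' = 483.3 × √(0.8940/1.1060) = 483.3 × 0.89907 ≈ 434.5 MHz.

434.5 MHz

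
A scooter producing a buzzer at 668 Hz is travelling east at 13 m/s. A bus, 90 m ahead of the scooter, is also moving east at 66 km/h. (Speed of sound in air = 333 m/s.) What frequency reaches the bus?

66 km/h = 18.33 m/s.
The bus is ahead, so the scooter is moving toward it while the bus is moving away from the scooter.
Both move, so f' = f · (v − v_o)/(v − v_s).
f' = 668 × (333 − 18.33)/(333 − 13) = 668 × 314.67/320 ≈ 657 Hz.

657 Hz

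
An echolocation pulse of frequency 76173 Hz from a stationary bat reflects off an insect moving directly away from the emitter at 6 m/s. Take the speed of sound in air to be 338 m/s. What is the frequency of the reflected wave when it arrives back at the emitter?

73516 Hz

The insect first receives the wave as a moving observer: f₁ = f₀ · (v − u)/v = 76173 × (338 − 6)/338 ≈ 74821 Hz.
The reflection then acts as a moving source: f₂ = f₁ · v/(v + u) ≈ 73516 Hz.
Equivalently f₂ = f₀ · (v − u)/(v + u).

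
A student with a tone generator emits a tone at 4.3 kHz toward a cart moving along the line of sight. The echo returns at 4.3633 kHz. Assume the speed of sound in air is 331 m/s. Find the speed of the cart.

2.42 m/s

Double Doppler shift off a moving reflector: f₂ = f₀ · (v + u)/(v − u) (u > 0 toward emitter).
Rearranging, u = v · (f₂ − f₀)/(f₂ + f₀) = 331 × 0.0633/8.6633 ≈ 2.42 m/s.
So the cart is moving at 2.42 m/s toward the emitter.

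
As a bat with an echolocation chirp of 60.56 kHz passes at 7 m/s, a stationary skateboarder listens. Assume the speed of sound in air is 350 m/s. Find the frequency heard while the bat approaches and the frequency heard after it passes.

61.8 kHz approaching; 59.4 kHz receding

Approaching: f₁ = f · v/(v − v_s) = 60.56 × 350/343 ≈ 61.8 kHz.
Receding: f₂ = f · v/(v + v_s) = 60.56 × 350/357 ≈ 59.4 kHz.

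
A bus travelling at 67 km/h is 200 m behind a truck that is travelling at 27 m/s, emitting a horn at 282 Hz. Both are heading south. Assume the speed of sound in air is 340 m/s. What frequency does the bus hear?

67 km/h = 18.61 m/s.
The bus is behind, so the truck is moving away from it while the bus is moving toward the truck.
With source receding and observer approaching, f' = f · (v + v_o)/(v + v_s).
f' = 282 × (340 + 18.61)/(340 + 27) = 282 × 358.61/367 ≈ 276 Hz.

276 Hz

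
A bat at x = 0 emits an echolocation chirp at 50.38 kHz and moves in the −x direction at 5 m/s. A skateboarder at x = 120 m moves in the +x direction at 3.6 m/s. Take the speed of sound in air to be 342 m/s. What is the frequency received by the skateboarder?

The observer lies on the +x side, so the source is heading away from the observer and the observer is heading away from the source.
General Doppler shift: f' = f · (v − v_o)/(v + v_s).
f' = 50.38 × (342 − 3.6)/(342 + 5) = 50.38 × 338.4/347 ≈ 49.1 kHz.

49.1 kHz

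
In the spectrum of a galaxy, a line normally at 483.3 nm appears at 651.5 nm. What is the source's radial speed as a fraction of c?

0.290c

λ'/λ₀ = 1.3480 > 1 (redshift), so the source is receding.
λ'/λ₀ = √((1 + β)/(1 − β)) for a receding source ⇒ β = (r² − 1)/(r² + 1) with r = λ'/λ₀.
β = (1.8172 − 1)/(1.8172 + 1) ≈ 0.290.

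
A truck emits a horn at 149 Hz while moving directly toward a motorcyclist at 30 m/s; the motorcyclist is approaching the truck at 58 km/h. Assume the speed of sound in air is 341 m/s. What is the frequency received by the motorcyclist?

171 Hz

58 km/h = 16.11 m/s.
Both move, so f' = f · (v + v_o)/(v − v_s).
f' = 149 × (341 + 16.11)/(341 − 30) = 149 × 357.11/311 ≈ 171 Hz.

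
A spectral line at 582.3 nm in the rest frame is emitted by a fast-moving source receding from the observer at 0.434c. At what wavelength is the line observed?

926.9 nm

Relativistic Doppler for wavelength: λ' = λ₀ · √((1 + β)/(1 − β)).
λ' = 582.3 × √(1.4340/0.5660) = 582.3 × 1.59172 ≈ 926.9 nm.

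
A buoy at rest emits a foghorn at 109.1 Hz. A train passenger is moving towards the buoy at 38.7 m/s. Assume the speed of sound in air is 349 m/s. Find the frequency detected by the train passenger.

121 Hz

Moving observer, stationary source: f' = f · (v + v_o)/v.
f' = 109.1 × (349 + 38.7)/349 = 109.1 × 387.7/349 ≈ 121 Hz.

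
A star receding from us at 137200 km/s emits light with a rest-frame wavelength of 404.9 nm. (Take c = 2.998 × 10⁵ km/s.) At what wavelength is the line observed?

β = v/c = 137200/299800 = 0.4576.
Relativistic Doppler for wavelength: λ' = λ₀ · √((1 + β)/(1 − β)).
λ' = 404.9 × √(1.4576/0.5424) = 404.9 × 1.63938 ≈ 663.8 nm.

663.8 nm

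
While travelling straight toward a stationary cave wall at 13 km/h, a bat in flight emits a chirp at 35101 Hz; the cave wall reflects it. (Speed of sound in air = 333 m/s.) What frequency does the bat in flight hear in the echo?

13 km/h = 3.611 m/s.
The cave wall receives the sound from a moving source: f₁ = f₀ · v/(v − v_e) = 35101 × 333/329.39 ≈ 35486 Hz.
On the return leg the bat in flight is a moving observer: f₂ = f₁ · (v + v_e)/v = 35486 × 336.61/333 ≈ 35871 Hz.

35871 Hz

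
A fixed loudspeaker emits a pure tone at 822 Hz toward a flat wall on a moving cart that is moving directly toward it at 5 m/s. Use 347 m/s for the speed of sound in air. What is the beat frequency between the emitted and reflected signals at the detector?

24.0 Hz

The flat wall on a moving cart first receives the wave as a moving observer: f₁ = f₀ · (v + u)/v = 822 × (347 + 5)/347 ≈ 833.8 Hz.
The reflection then acts as a moving source: f₂ = f₁ · v/(v − u) ≈ 846.0 Hz.
Equivalently f₂ = f₀ · (v + u)/(v − u).
Beat frequency: |f₂ − f₀| = 2u·f₀/(v − u) = 2 × 5 × 822/342 ≈ 24.0 Hz.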